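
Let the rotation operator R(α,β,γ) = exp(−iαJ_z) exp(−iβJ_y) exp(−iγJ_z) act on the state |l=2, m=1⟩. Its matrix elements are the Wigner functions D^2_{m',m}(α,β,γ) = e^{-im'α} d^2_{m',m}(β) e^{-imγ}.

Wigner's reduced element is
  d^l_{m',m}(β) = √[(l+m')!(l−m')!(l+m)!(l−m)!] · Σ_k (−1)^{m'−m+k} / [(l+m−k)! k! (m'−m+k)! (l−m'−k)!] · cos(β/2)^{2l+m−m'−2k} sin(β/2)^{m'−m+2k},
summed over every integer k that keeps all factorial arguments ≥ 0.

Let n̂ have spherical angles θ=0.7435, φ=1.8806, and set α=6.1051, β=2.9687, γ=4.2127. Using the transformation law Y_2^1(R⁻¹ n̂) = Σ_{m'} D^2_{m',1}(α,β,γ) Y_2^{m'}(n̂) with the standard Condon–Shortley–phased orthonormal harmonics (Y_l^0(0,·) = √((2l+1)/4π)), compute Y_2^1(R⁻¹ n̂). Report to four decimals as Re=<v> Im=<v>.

Re=-0.3698 Im=-0.0743

Need the full column D^2_{m',1} for m'=−2..2 at α=6.1051, β=2.9687, γ=4.2127.
cos(β/2)=0.086339, sin(β/2)=0.996266
d^2_{-2,1}: single k=3 term ⇒ +0.170750;  D = -0.024422+0.168995i
d^2_{-1,1}: k∈[2..3] ⇒ +0.022196 -0.985147 = -0.962950;  D = +0.304377-0.913580i
d^2_{0,1}: k∈[1..2] ⇒ +0.001571 -0.209125 = -0.207555;  D = +0.099450-0.182177i
d^2_{1,1}: k∈[0..1] ⇒ +0.000056 -0.022196 = -0.022141;  D = +0.013884-0.017247i
d^2_{2,1}: single k=0 term ⇒ -0.001282;  D = +0.000968-0.000841i
Y_2^{m'}(θ=0.7435,φ=1.8806) and Σ D·Y over m':
  (-0.0244+0.1690i)·(-0.1441+0.1028i)  (+0.3044-0.9136i)·(-0.1174-0.3666i)  (+0.0995-0.1822i)·(+0.1973+0.0000i)  (+0.0139-0.0172i)·(+0.1174-0.3666i)  (+0.0010-0.0008i)·(-0.1441-0.1028i)
Y_2^1(R⁻¹ n̂) = -0.369780-0.074265i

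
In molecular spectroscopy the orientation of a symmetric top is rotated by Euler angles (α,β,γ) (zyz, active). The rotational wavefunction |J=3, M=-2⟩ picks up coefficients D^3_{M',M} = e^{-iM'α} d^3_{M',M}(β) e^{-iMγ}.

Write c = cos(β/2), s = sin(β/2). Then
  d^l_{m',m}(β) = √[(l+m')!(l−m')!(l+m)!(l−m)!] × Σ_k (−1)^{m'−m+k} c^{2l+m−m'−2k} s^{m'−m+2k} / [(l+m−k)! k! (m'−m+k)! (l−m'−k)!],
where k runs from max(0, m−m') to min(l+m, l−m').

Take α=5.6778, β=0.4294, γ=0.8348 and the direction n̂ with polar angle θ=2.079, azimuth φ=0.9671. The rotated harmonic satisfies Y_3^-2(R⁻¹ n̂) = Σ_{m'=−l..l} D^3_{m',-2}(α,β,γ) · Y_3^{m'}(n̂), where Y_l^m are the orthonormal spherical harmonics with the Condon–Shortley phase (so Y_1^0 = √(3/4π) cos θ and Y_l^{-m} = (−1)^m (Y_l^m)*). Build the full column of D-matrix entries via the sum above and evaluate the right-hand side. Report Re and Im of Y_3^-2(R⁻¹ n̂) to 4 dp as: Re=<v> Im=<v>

Need the full column D^3_{m',-2} for m'=−3..3 at α=5.6778, β=0.4294, γ=0.8348.
cos(β/2)=0.977040, sin(β/2)=0.213054
d^3_{-3,-2}: single k=1 term ⇒ +0.464653;  D = +0.459672-0.067854i
d^3_{-2,-2}: k∈[0..1] ⇒ +0.869911 -0.206824 = +0.663087;  D = +0.594505+0.293681i
d^3_{-1,-2}: k∈[0..1] ⇒ -0.599864 +0.057048 = -0.542816;  D = -0.263370-0.474643i
d^3_{0,-2}: k∈[0..1] ⇒ +0.226564 -0.010773 = +0.215791;  D = -0.021286+0.214739i
d^3_{1,-2}: k∈[0..1] ⇒ -0.057048 +0.001356 = -0.055691;  D = +0.036056-0.042444i
d^3_{2,-2}: k∈[0..1] ⇒ +0.009835 -0.000094 = +0.009741;  D = -0.009411+0.002516i
d^3_{3,-2}: single k=0 term ⇒ -0.001051;  D = +0.000989+0.000354i
Y_3^{m'}(θ=2.079,φ=0.9671) and Σ D·Y over m':
  (+0.4597-0.0679i)·(-0.2702-0.0662i)  (+0.5945+0.2937i)·(+0.1349+0.3548i)  (-0.2634-0.4746i)·(+0.0295-0.0428i)  (-0.0213+0.2147i)·(+0.3298+0.0000i)  (+0.0361-0.0424i)·(-0.0295-0.0428i)  (-0.0094+0.0025i)·(+0.1349-0.3548i)  (+0.0010+0.0004i)·(+0.2702-0.0662i)
Y_3^-2(R⁻¹ n̂) = -0.190714+0.309933i

Re=-0.1907 Im=0.3099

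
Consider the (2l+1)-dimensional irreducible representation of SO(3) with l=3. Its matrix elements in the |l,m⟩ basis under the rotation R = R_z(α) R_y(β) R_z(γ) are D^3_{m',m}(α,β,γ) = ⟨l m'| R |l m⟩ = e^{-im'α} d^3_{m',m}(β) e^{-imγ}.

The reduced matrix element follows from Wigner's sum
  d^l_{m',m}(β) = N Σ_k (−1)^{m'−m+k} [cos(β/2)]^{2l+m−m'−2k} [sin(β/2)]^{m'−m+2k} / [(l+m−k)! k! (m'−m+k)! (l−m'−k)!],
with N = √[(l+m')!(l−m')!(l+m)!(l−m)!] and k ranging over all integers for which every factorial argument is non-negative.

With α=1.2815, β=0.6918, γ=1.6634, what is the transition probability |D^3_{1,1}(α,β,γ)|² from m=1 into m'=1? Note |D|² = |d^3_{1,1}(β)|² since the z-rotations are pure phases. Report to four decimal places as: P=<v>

D^3_{1,1}(1.2815,0.6918,1.6634) = e^{-i·1·1.2815}·d^3_{1,1}(0.6918)·e^{-i·1·1.6634}. Compute d first:
c=cos(0.6918/2)=0.940771, s=sin(0.6918/2)=0.339044; N=√[24·2·24·2]=48.000000
k: max(0,(1)−(1))=0 … min(3+(1),3−(1))=2
  k=0: (−1)^0·48.0000/(48)·0.9408^6·0.3390^0 = +0.693270
  k=1: (−1)^1·48.0000/(6)·0.9408^4·0.3390^2 = -0.720337
  k=2: (−1)^2·48.0000/(8)·0.9408^2·0.3390^4 = +0.070168
d^3_{1,1}(0.6918) = +0.693270 -0.720337 +0.070168 = +0.043101
|D^3_{1,1}|² = |d^3_{1,1}(β)|² = (+0.043101)² = 0.001858 (the z-rotation phases have unit modulus)

P=0.0019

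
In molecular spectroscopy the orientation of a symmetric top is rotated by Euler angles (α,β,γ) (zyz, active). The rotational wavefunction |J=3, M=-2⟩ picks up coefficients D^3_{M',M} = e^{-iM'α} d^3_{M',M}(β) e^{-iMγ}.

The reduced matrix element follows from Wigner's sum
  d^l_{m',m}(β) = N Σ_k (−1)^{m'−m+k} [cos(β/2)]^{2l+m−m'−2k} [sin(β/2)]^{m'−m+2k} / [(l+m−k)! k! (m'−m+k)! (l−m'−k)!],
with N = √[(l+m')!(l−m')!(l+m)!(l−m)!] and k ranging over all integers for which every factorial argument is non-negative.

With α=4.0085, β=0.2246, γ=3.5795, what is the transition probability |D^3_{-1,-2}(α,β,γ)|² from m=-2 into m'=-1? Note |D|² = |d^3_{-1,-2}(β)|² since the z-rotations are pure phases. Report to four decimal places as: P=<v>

P=0.1120

First d^3_{-1,-2}(β=0.2246), then the phase factors e^{-i(-1)α} and e^{-i(-2)γ}:
Half-angle: c=0.993701, s=0.112064. N=√(2·24·1·120)=75.894664
The bounds max(0,m−m')=0 and min(l+m,l−m')=1 give 2 terms
  k=0: (−1)^1·75.8947/(24)·0.9937^5·0.1121^1 = -0.343356
  k=1: (−1)^2·75.8947/(12)·0.9937^3·0.1121^3 = +0.008734
d^3_{-1,-2}(0.2246) = -0.343356 +0.008734 = -0.334623
|D^3_{-1,-2}|² = |d^3_{-1,-2}(β)|² = (-0.334623)² = 0.111972 (the z-rotation phases have unit modulus)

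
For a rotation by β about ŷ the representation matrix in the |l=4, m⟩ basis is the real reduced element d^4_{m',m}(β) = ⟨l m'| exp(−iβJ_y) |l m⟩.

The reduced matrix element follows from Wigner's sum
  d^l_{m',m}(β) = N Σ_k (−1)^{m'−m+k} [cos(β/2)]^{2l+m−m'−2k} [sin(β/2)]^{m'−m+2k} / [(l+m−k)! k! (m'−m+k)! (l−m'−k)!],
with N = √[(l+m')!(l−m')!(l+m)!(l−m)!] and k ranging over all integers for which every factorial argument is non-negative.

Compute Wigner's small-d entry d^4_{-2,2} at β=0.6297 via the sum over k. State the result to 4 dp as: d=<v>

d^4_{-2,2}(β=0.6297) via Wigner's sum:
With c≡cos(β/2)=0.950843 and s≡sin(β/2)=0.309674, N=[2·720·720·2]^{1/2}=1440.000000
k: max(0,(2)−(-2))=4 … min(4+(2),4−(-2))=6
  k=4: (−1)^0·1440.0000/(96)·0.9508^4·0.3097^4 = +0.112757
  k=5: (−1)^1·1440.0000/(120)·0.9508^2·0.3097^6 = -0.009568
  k=6: (−1)^2·1440.0000/(1440)·0.9508^0·0.3097^8 = +0.000085
d^4_{-2,2}(0.6297) = +0.112757 -0.009568 +0.000085 = +0.103274

d=0.1033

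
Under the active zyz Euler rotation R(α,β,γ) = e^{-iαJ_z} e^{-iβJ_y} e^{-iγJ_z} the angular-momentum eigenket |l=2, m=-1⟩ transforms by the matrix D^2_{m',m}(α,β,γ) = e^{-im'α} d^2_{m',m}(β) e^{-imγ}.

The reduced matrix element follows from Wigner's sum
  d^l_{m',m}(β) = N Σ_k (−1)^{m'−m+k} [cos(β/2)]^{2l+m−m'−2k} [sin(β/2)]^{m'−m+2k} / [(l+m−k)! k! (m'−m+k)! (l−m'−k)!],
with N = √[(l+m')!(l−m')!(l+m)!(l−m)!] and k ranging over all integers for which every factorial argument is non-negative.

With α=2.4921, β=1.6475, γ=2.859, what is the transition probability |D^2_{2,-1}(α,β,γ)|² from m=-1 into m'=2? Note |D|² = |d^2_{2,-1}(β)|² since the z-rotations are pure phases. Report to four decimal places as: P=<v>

Split into d^2_{2,-1}(β=1.6475) × two z-phases.
c=cos(1.6475/2)=0.679475, s=sin(1.6475/2)=0.733699; N=√[24·1·1·6]=12.000000
k: max(0,(-1)−(2))=0 … min(2+(-1),2−(2))=0
  k=0: (−1)^3·12.0000/(6)·0.6795^1·0.7337^3 = -0.536731
d^2_{2,-1}(1.6475) = -0.536731
|D^2_{2,-1}|² = |d^2_{2,-1}(β)|² = (-0.536731)² = 0.288081 (the z-rotation phases have unit modulus)

P=0.2881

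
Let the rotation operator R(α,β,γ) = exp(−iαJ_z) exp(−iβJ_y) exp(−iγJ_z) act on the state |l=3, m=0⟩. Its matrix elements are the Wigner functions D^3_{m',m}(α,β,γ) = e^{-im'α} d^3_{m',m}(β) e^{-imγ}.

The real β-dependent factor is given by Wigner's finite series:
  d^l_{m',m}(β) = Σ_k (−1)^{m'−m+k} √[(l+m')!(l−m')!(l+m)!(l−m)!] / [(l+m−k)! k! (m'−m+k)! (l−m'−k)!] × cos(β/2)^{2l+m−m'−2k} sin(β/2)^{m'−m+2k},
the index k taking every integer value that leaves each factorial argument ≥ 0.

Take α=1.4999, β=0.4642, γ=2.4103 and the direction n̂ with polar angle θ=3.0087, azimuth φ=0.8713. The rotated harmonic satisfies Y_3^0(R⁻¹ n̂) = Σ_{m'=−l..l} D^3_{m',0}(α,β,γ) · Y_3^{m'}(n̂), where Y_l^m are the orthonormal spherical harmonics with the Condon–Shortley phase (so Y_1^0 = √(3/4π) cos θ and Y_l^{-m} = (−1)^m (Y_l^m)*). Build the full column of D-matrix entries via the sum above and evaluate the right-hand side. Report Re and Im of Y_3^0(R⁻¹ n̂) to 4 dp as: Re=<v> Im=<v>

Re=-0.1608 Im=0.0000

Need the full column D^3_{m',0} for m'=−3..3 at α=1.4999, β=0.4642, γ=2.4103.
cos(β/2)=0.973185, sin(β/2)=0.230022
d^3_{-3,0}: single k=3 term ⇒ +0.050166;  D = -0.010589-0.049035i
d^3_{-2,0}: k∈[2..3] ⇒ +0.259945 -0.014522 = +0.245423;  D = -0.242960+0.034683i
d^3_{-1,0}: k∈[1..3] ⇒ +0.695565 -0.116575 +0.002171 = +0.581161;  D = +0.041168+0.579701i
d^3_{0,0}: k∈[0..3] ⇒ +0.849520 -0.427133 +0.023862 -0.000148 = +0.446102;  D = +0.446102+0.000000i
d^3_{1,0}: k∈[0..2] ⇒ -0.695565 +0.116575 -0.002171 = -0.581161;  D = -0.041168+0.579701i
d^3_{2,0}: k∈[0..1] ⇒ +0.259945 -0.014522 = +0.245423;  D = -0.242960-0.034683i
d^3_{3,0}: single k=0 term ⇒ -0.050166;  D = +0.010589-0.049035i
Y_3^{m'}(θ=3.0087,φ=0.8713) and Σ D·Y over m':
  (-0.0106-0.0490i)·(-0.0008-0.0005i)  (-0.2430+0.0347i)·(+0.0030+0.0175i)  (+0.0412+0.5797i)·(+0.1079-0.1282i)  (+0.4461+0.0000i)·(-0.7073+0.0000i)  (-0.0412+0.5797i)·(-0.1079-0.1282i)  (-0.2430-0.0347i)·(+0.0030-0.0175i)  (+0.0106-0.0490i)·(+0.0008-0.0005i)
Y_3^0(R⁻¹ n̂) = -0.160750+0.000000i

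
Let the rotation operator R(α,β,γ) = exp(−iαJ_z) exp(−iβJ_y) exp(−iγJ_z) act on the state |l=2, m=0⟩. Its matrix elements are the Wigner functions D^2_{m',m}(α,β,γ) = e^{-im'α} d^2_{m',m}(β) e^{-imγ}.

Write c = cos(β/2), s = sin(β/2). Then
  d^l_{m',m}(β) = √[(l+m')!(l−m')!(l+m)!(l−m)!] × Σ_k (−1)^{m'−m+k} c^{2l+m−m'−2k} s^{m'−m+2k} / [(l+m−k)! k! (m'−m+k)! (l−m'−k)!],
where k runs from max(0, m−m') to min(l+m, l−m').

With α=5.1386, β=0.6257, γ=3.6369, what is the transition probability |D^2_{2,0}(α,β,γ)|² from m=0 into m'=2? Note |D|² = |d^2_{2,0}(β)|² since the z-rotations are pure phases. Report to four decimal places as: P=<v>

Split into d^2_{2,0}(β=0.6257) × two z-phases.
c=cos(0.6257/2)=0.951460, s=sin(0.6257/2)=0.307772; N=√[24·1·2·2]=9.797959
The bounds max(0,m−m')=0 and min(l+m,l−m')=0 give 1 term
  k=0: (−1)^2·9.7980/(4)·0.9515^2·0.3078^2 = +0.210046
d^2_{2,0}(0.6257) = +0.210046
|D^2_{2,0}|² = |d^2_{2,0}(β)|² = (+0.210046)² = 0.044119 (the z-rotation phases have unit modulus)

P=0.0441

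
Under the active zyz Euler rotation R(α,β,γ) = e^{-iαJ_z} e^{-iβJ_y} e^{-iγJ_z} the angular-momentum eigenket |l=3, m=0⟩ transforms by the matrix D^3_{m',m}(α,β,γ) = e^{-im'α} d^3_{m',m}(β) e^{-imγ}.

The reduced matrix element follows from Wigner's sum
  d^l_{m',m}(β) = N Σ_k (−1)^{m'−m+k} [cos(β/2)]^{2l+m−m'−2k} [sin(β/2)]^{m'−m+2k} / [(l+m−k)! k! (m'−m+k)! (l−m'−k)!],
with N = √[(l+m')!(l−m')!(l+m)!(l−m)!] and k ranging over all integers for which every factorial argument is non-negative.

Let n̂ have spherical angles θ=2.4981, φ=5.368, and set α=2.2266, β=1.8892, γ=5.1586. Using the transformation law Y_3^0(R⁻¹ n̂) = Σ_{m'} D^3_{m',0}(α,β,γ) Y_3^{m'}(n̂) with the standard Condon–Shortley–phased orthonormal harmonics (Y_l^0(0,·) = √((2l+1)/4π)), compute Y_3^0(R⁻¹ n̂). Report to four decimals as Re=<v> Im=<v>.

Re=0.2968 Im=0.0000

Need the full column D^3_{m',0} for m'=−3..3 at α=2.2266, β=1.8892, γ=5.1586.
cos(β/2)=0.586067, sin(β/2)=0.810263
d^3_{-3,0}: single k=3 term ⇒ +0.478888;  D = +0.441714+0.184994i
d^3_{-2,0}: k∈[2..3] ⇒ +0.424230 -0.810883 = -0.386653;  D = +0.099098+0.373738i
d^3_{-1,0}: k∈[1..3] ⇒ +0.194068 -1.112836 +0.709034 = -0.209735;  D = +0.127895-0.166227i
d^3_{0,0}: k∈[0..3] ⇒ +0.040521 -0.697081 +1.332417 -0.282979 = +0.392878;  D = +0.392878+0.000000i
d^3_{1,0}: k∈[0..2] ⇒ -0.194068 +1.112836 -0.709034 = +0.209735;  D = -0.127895-0.166227i
d^3_{2,0}: k∈[0..1] ⇒ +0.424230 -0.810883 = -0.386653;  D = +0.099098-0.373738i
d^3_{3,0}: single k=0 term ⇒ -0.478888;  D = -0.441714+0.184994i
Y_3^{m'}(θ=2.4981,φ=5.368) and Σ D·Y over m':
  (+0.4417+0.1850i)·(-0.0831+0.0348i)  (+0.0991+0.3737i)·(+0.0755-0.2845i)  (+0.1279-0.1662i)·(+0.2601+0.3382i)  (+0.3929+0.0000i)·(-0.0597+0.0000i)  (-0.1279-0.1662i)·(-0.2601+0.3382i)  (+0.0991-0.3737i)·(+0.0755+0.2845i)  (-0.4417+0.1850i)·(+0.0831+0.0348i)
Y_3^0(R⁻¹ n̂) = +0.296776+0.000000i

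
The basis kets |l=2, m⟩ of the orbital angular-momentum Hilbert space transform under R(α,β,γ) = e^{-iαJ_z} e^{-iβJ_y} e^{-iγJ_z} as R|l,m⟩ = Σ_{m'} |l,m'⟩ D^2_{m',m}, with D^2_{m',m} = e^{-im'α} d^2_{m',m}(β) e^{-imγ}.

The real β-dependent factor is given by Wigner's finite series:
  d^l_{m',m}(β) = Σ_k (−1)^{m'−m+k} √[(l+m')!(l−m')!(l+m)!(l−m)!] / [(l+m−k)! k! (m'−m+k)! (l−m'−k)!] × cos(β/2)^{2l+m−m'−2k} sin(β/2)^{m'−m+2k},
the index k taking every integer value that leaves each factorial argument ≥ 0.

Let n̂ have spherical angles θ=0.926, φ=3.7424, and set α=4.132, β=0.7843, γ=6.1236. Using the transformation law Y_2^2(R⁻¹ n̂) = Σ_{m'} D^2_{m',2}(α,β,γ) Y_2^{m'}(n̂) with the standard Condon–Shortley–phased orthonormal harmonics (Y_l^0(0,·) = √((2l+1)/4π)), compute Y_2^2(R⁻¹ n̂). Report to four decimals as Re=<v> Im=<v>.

Need the full column D^2_{m',2} for m'=−2..2 at α=4.132, β=0.7843, γ=6.1236.
cos(β/2)=0.924090, sin(β/2)=0.382176
d^2_{-2,2}: single k=4 term ⇒ +0.021333;  D = -0.014214+0.015908i
d^2_{-1,2}: single k=3 term ⇒ +0.103166;  D = -0.026643-0.099666i
d^2_{0,2}: single k=2 term ⇒ +0.305514;  D = +0.290084+0.095864i
d^2_{1,2}: single k=1 term ⇒ +0.603164;  D = -0.472310+0.375141i
d^2_{2,2}: single k=0 term ⇒ +0.729216;  D = -0.066157-0.726209i
Y_2^{m'}(θ=0.926,φ=3.7424) and Σ D·Y over m':
  (-0.0142+0.0159i)·(+0.0890-0.2301i)  (-0.0266-0.0997i)·(-0.3061+0.2098i)  (+0.2901+0.0959i)·(+0.0264+0.0000i)  (-0.4723+0.3751i)·(+0.3061+0.2098i)  (-0.0662-0.7262i)·(+0.0890+0.2301i)
Y_2^2(R⁻¹ n̂) = -0.022942-0.031991i

Re=-0.0229 Im=-0.0320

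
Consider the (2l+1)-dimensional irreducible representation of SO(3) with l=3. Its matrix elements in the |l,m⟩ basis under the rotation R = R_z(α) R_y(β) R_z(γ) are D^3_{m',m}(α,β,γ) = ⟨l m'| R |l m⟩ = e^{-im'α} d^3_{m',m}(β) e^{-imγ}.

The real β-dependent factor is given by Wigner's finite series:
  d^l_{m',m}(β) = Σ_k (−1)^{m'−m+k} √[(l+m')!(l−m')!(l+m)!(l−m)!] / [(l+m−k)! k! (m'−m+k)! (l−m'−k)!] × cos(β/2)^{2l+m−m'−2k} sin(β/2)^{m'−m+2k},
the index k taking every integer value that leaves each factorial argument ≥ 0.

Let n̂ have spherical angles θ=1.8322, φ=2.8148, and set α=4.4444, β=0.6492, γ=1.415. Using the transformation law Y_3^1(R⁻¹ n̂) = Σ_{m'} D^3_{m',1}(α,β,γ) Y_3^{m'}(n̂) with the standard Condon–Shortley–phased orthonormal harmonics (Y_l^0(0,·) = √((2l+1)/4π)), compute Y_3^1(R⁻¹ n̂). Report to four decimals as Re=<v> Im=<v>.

Re=-0.2151 Im=-0.0596

Need the full column D^3_{m',1} for m'=−3..3 at α=4.4444, β=0.6492, γ=1.415.
cos(β/2)=0.947778, sin(β/2)=0.318930
d^3_{-3,1}: single k=4 term ⇒ +0.035995;  D = +0.028695-0.021731i
d^3_{-2,1}: k∈[3..4] ⇒ +0.174677 -0.009890 = +0.164787;  D = +0.061151+0.153021i
d^3_{-1,1}: k∈[2..4] ⇒ +0.492457 -0.074350 +0.001052 = +0.419159;  D = -0.416524+0.046928i
d^3_{0,1}: k∈[1..3] ⇒ +0.844928 -0.287023 +0.010834 = +0.568738;  D = +0.088249-0.561850i
d^3_{1,1}: k∈[0..2] ⇒ +0.724838 -0.656609 +0.055763 = +0.123991;  D = +0.113023+0.050987i
d^3_{2,1}: k∈[0..1] ⇒ -0.771310 +0.174677 = -0.596633;  D = +0.380595-0.459476i
d^3_{3,1}: single k=0 term ⇒ +0.317880;  D = -0.182372-0.260361i
Y_3^{m'}(θ=1.8322,φ=2.8148) and Σ D·Y over m':
  (+0.0287-0.0217i)·(-0.2094-0.3125i)  (+0.0612+0.1530i)·(-0.1957-0.1499i)  (-0.4165+0.0469i)·(+0.1969+0.0668i)  (+0.0882-0.5618i)·(+0.2571+0.0000i)  (+0.1130+0.0510i)·(-0.1969+0.0668i)  (+0.3806-0.4595i)·(-0.1957+0.1499i)  (-0.1824-0.2604i)·(+0.2094-0.3125i)
Y_3^1(R⁻¹ n̂) = -0.215118-0.059630i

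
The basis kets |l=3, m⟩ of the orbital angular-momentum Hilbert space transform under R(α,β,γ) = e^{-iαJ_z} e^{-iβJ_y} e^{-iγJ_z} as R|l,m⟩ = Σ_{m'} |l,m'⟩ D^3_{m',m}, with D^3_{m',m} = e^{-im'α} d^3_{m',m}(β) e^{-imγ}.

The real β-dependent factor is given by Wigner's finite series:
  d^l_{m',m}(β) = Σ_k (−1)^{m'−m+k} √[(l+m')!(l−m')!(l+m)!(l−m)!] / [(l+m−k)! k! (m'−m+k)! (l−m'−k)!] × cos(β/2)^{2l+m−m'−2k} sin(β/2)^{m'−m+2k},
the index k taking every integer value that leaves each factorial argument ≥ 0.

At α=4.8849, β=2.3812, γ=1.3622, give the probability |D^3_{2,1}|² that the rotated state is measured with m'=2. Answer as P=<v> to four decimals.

D^3_{2,1}(4.8849,2.3812,1.3622) = e^{-i·2·4.8849}·d^3_{2,1}(2.3812)·e^{-i·1·1.3622}. Compute d first:
c=cos(2.3812/2)=0.371103, s=sin(2.3812/2)=0.928592; N=√[120·1·24·2]=75.894664
Admissible k: 0..1 (factorial args all ≥0)
  k=0: (−1)^1·75.8947/(24)·0.3711^5·0.9286^1 = -0.020668
  k=1: (−1)^2·75.8947/(12)·0.3711^3·0.9286^3 = +0.258814
d^3_{2,1}(2.3812) = -0.020668 +0.258814 = +0.238146
|D^3_{2,1}|² = |d^3_{2,1}(β)|² = (+0.238146)² = 0.056713 (the z-rotation phases have unit modulus)

P=0.0567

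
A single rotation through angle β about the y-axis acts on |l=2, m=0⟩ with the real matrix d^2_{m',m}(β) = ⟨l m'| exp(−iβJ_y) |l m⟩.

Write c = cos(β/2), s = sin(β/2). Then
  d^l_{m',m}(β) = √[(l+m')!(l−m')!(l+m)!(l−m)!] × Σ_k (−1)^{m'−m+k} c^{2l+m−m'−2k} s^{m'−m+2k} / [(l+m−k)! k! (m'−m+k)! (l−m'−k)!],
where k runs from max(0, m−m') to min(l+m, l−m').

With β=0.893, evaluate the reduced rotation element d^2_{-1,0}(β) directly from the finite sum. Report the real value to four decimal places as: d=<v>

d=0.5982

d^2_{-1,0}(β=0.893) via Wigner's sum:
With c≡cos(β/2)=0.901964 and s≡sin(β/2)=0.431811, N=[1·6·2·2]^{1/2}=4.898979
k∈{1,2} keeps every argument non-negative
  k=1: (−1)^0·4.8990/(2)·0.9020^3·0.4318^1 = +0.776135
  k=2: (−1)^1·4.8990/(2)·0.9020^1·0.4318^3 = -0.177888
d^2_{-1,0}(0.893) = +0.776135 -0.177888 = +0.598247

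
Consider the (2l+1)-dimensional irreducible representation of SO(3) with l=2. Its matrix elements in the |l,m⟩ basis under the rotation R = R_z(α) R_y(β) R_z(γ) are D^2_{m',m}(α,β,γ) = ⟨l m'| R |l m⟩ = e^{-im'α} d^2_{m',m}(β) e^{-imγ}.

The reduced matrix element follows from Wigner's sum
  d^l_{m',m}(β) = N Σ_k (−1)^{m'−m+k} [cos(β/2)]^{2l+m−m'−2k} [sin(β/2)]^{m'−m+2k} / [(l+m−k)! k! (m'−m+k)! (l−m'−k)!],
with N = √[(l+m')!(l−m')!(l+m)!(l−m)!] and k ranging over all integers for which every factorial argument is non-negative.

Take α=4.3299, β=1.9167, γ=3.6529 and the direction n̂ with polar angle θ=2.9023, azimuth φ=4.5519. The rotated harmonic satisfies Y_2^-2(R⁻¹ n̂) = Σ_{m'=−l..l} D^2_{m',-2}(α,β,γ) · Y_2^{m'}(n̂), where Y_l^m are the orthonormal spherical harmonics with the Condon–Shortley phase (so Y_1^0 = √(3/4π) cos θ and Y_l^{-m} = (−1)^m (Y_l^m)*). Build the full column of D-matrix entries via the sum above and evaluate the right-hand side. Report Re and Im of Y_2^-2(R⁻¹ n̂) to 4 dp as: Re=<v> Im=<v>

Re=0.1687 Im=0.2117

Need the full column D^2_{m',-2} for m'=−2..2 at α=4.3299, β=1.9167, γ=3.6529.
cos(β/2)=0.574871, sin(β/2)=0.818244
d^2_{-2,-2}: single k=0 term ⇒ +0.109215;  D = -0.105610-0.027827i
d^2_{-1,-2}: single k=0 term ⇒ -0.310902;  D = -0.185701+0.249350i
d^2_{0,-2}: single k=0 term ⇒ +0.541978;  D = +0.282445+0.462564i
d^2_{1,-2}: single k=0 term ⇒ -0.629867;  D = +0.621241-0.103887i
d^2_{2,-2}: single k=0 term ⇒ +0.448262;  D = +0.096422-0.437769i
Y_2^{m'}(θ=2.9023,φ=4.5519) and Σ D·Y over m':
  (-0.1056-0.0278i)·(-0.0206-0.0068i)  (-0.1857+0.2494i)·(+0.0284-0.1756i)  (+0.2824+0.4626i)·(+0.5776+0.0000i)  (+0.6212-0.1039i)·(-0.0284-0.1756i)  (+0.0964-0.4378i)·(-0.0206+0.0068i)
Y_2^-2(R⁻¹ n̂) = +0.168749+0.211721i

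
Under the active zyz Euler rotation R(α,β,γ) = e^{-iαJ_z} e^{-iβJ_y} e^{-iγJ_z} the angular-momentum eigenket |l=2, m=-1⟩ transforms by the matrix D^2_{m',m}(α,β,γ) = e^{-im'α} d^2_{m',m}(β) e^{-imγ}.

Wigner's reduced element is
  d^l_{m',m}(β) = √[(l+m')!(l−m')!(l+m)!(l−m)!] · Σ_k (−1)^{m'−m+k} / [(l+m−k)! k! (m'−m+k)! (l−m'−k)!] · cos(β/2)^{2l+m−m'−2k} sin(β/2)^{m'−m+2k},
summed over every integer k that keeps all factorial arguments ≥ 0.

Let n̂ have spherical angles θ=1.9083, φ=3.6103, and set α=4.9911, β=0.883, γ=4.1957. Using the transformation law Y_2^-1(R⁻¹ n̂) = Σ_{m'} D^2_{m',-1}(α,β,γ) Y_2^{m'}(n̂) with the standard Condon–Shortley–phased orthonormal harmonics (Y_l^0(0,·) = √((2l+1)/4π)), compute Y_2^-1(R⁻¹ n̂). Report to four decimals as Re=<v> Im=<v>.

Need the full column D^2_{m',-1} for m'=−2..2 at α=4.9911, β=0.883, γ=4.1957.
cos(β/2)=0.904112, sin(β/2)=0.427296
d^2_{-2,-1}: single k=1 term ⇒ +0.631575;  D = -0.025719+0.631052i
d^2_{-1,-1}: k∈[0..1] ⇒ +0.668172 -0.447737 = +0.220435;  D = -0.214222+0.051965i
d^2_{0,-1}: k∈[0..1] ⇒ -0.773519 +0.172776 = -0.600742;  D = +0.296769+0.522321i
d^2_{1,-1}: k∈[0..1] ⇒ +0.447737 -0.033336 = +0.414401;  D = +0.290080-0.295942i
d^2_{2,-1}: single k=0 term ⇒ -0.141071;  D = -0.124025-0.067222i
Y_2^{m'}(θ=1.9083,φ=3.6103) and Σ D·Y over m':
  (-0.0257+0.6311i)·(+0.2036-0.2772i)  (-0.2142+0.0520i)·(+0.2154-0.1090i)  (+0.2968+0.5223i)·(-0.2116+0.0000i)  (+0.2901-0.2959i)·(-0.2154-0.1090i)  (-0.1240-0.0672i)·(+0.2036+0.2772i)
Y_2^-1(R⁻¹ n̂) = -0.034929+0.043624i

Re=-0.0349 Im=0.0436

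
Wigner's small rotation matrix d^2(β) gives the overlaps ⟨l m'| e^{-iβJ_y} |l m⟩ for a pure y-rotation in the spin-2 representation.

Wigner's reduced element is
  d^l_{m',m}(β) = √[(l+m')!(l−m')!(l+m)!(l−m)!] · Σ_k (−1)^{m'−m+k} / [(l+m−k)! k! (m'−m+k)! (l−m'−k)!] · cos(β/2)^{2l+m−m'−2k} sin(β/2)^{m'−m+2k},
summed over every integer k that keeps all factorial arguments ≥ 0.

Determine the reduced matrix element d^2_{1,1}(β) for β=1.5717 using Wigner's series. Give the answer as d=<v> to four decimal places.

d=-0.5005

d^2_{1,1}(β=1.5717) via Wigner's sum:
Half-angle: c=0.706787, s=0.707426. N=√(6·1·6·1)=6.000000
k∈{0,1} keeps every argument non-negative
  k=0: (−1)^0·6.0000/(6)·0.7068^4·0.7074^0 = +0.249548
  k=1: (−1)^1·6.0000/(2)·0.7068^2·0.7074^2 = -0.749999
d^2_{1,1}(1.5717) = +0.249548 -0.749999 = -0.500451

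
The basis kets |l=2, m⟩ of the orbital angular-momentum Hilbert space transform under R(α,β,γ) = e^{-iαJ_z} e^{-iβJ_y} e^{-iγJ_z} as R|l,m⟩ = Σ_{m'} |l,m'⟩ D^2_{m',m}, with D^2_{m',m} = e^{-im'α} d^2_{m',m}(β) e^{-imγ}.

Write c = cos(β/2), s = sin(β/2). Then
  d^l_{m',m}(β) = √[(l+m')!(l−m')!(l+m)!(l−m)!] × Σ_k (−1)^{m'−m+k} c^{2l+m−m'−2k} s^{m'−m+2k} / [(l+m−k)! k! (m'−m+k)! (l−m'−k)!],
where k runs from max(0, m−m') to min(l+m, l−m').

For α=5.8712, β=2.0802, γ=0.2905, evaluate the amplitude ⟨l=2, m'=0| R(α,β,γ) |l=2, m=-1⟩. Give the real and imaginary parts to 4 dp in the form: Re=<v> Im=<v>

Re=0.4996 Im=0.1494

D^2_{0,-1}(5.8712,2.0802,0.2905) = e^{-i·0·5.8712}·d^2_{0,-1}(2.0802)·e^{-i·-1·0.2905}. Compute d first:
With c≡cos(β/2)=0.506134 and s≡sin(β/2)=0.862455, N=[2·2·1·6]^{1/2}=4.898979
k: max(0,(-1)−(0))=0 … min(2+(-1),2−(0))=1
  k=0: (−1)^1·4.8990/(2)·0.5061^3·0.8625^1 = -0.273910
  k=1: (−1)^2·4.8990/(2)·0.5061^1·0.8625^3 = +0.795335
d^2_{0,-1}(2.0802) = -0.273910 +0.795335 = +0.521425
Attach z-rotation phases: D = e^{-i(0)(5.8712)}·(+0.521425)·e^{-i(-1)(0.2905)} = +0.499578+0.149352i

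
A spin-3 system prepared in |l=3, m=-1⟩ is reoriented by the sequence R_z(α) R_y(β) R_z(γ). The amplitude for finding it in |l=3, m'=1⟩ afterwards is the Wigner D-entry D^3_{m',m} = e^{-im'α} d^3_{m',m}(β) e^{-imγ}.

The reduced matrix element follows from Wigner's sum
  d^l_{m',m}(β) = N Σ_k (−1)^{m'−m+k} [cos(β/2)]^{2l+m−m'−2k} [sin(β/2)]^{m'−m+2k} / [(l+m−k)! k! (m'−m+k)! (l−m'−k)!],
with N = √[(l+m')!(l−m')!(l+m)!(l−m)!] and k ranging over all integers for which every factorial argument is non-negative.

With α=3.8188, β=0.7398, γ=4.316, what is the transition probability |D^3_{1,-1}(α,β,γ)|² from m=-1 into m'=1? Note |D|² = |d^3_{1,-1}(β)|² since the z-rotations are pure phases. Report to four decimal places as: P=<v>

Split into d^3_{1,-1}(β=0.7398) × two z-phases.
c=cos(0.7398/2)=0.932364, s=sin(0.7398/2)=0.361522; N=√[24·2·2·24]=48.000000
The bounds max(0,m−m')=0 and min(l+m,l−m')=2 give 3 terms
  k=0: (−1)^2·48.0000/(8)·0.9324^4·0.3615^2 = +0.592601
  k=1: (−1)^3·48.0000/(6)·0.9324^2·0.3615^4 = -0.118796
  k=2: (−1)^4·48.0000/(48)·0.9324^0·0.3615^6 = +0.002233
d^3_{1,-1}(0.7398) = +0.592601 -0.118796 +0.002233 = +0.476038
|D^3_{1,-1}|² = |d^3_{1,-1}(β)|² = (+0.476038)² = 0.226612 (the z-rotation phases have unit modulus)

P=0.2266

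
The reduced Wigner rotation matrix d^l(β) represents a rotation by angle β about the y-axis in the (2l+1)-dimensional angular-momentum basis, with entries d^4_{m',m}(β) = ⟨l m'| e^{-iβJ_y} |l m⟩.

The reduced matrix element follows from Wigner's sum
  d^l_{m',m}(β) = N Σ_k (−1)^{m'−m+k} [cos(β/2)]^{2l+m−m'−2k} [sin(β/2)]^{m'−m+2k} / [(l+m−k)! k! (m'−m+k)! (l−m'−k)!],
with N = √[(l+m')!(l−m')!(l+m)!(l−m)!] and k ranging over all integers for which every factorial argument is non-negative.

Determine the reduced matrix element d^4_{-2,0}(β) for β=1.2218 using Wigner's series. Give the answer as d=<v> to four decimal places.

d^4_{-2,0}(β=1.2218) via Wigner's sum:
With c≡cos(β/2)=0.819132 and s≡sin(β/2)=0.573605, N=[2·720·24·24]^{1/2}=910.735966
The bounds max(0,m−m')=2 and min(l+m,l−m')=4 give 3 terms
  k=2: (−1)^0·910.7360/(96)·0.8191^6·0.5736^2 = +0.942911
  k=3: (−1)^1·910.7360/(36)·0.8191^4·0.5736^4 = -1.232983
  k=4: (−1)^2·910.7360/(96)·0.8191^2·0.5736^6 = +0.226729
d^4_{-2,0}(1.2218) = +0.942911 -1.232983 +0.226729 = -0.063344

d=-0.0633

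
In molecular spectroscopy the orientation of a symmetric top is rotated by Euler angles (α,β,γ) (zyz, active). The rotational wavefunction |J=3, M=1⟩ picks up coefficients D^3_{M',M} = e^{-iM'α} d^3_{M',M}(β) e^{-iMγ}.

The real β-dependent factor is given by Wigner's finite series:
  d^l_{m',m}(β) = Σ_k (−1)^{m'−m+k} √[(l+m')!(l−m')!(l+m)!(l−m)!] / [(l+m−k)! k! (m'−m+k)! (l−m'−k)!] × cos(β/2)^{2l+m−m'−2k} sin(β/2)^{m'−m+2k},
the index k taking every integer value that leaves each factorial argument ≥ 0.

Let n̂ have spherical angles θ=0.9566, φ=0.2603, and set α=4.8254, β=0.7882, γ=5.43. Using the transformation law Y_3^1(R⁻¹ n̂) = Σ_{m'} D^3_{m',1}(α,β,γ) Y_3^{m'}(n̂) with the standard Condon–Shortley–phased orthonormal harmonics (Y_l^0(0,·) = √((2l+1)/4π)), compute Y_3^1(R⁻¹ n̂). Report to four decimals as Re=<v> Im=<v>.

Need the full column D^3_{m',1} for m'=−3..3 at α=4.8254, β=0.7882, γ=5.43.
cos(β/2)=0.923343, sin(β/2)=0.383977
d^3_{-3,1}: single k=4 term ⇒ +0.071778;  D = -0.066696+0.026529i
d^3_{-2,1}: k∈[3..4] ⇒ +0.281861 -0.024372 = +0.257489;  D = -0.121542-0.226998i
d^3_{-1,1}: k∈[2..4] ⇒ +0.643004 -0.148265 +0.003205 = +0.497944;  D = +0.409674-0.283048i
d^3_{0,1}: k∈[1..3] ⇒ +0.892710 -0.463145 +0.026698 = +0.456263;  D = +0.300032+0.343739i
d^3_{1,1}: k∈[0..2] ⇒ +0.619694 -0.857339 +0.111199 = -0.126447;  D = +0.085278-0.093362i
d^3_{2,1}: k∈[0..1] ⇒ -0.814929 +0.281861 = -0.533068;  D = +0.431623+0.312831i
d^3_{3,1}: single k=0 term ⇒ +0.415057;  D = +0.204124-0.361395i
Y_3^{m'}(θ=0.9566,φ=0.2603) and Σ D·Y over m':
  (-0.0667+0.0265i)·(+0.1617-0.1603i)  (-0.1215-0.2270i)·(+0.3412-0.1957i)  (+0.4097-0.2830i)·(+0.1686-0.0449i)  (+0.3000+0.3437i)·(-0.2881+0.0000i)  (+0.0853-0.0934i)·(-0.1686-0.0449i)  (+0.4316+0.3128i)·(+0.3412+0.1957i)  (+0.2041-0.3614i)·(-0.1617-0.1603i)
Y_3^1(R⁻¹ n̂) = -0.145925+0.025016i

Re=-0.1459 Im=0.0250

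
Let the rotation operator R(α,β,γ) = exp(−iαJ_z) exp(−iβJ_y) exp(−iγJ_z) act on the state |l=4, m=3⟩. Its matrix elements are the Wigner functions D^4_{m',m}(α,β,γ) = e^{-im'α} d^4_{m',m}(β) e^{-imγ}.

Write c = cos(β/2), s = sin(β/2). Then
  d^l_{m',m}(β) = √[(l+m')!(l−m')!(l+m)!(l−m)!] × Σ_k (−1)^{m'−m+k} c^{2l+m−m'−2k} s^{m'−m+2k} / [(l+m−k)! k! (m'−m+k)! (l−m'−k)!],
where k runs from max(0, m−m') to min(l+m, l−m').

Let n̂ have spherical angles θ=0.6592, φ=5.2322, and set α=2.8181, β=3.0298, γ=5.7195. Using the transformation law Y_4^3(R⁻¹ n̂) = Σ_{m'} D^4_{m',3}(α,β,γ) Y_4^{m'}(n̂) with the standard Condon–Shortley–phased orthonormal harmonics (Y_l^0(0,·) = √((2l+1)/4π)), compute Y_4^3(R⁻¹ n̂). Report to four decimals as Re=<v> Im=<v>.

Need the full column D^4_{m',3} for m'=−4..4 at α=2.8181, β=3.0298, γ=5.7195.
cos(β/2)=0.055867, sin(β/2)=0.998438
d^4_{-4,3}: single k=7 term ⇒ +0.156297;  D = +0.144136+0.060445i
d^4_{-3,3}: k∈[6..7] ⇒ +0.021644 -0.987574 = -0.965930;  D = +0.725823+0.637339i
d^4_{-2,3}: k∈[5..6] ⇒ +0.001942 -0.206761 = -0.204819;  D = -0.102964-0.177058i
d^4_{-1,3}: k∈[4..5] ⇒ +0.000128 -0.024542 = -0.024414;  D = +0.004928+0.023912i
d^4_{0,3}: k∈[3..4] ⇒ +0.000006 -0.002047 = -0.002041;  D = +0.000245-0.002026i
d^4_{1,3}: k∈[2..3] ⇒ +0.000000 -0.000128 = -0.000128;  D = -0.000055+0.000115i
d^4_{2,3}: k∈[1..2] ⇒ +0.000000 -0.000006 = -0.000006;  D = +0.000004-0.000004i
d^4_{3,3}: k∈[0..1] ⇒ +0.000000 -0.000000 = -0.000000;  D = -0.000000+0.000000i
d^4_{4,3}: single k=0 term ⇒ -0.000000;  D = +0.000000-0.000000i
Y_4^{m'}(θ=0.6592,φ=5.2322) and Σ D·Y over m':
  (+0.1441+0.0604i)·(-0.0303-0.0544i)  (+0.7258+0.6373i)·(-0.2273-0.0026i)  (-0.1030-0.1771i)·(-0.2145+0.3651i)  (+0.0049+0.0239i)·(+0.1563+0.2732i)  (+0.0002-0.0020i)·(-0.2200+0.0000i)  (-0.0001+0.0001i)·(-0.1563+0.2732i)  (+0.0000-0.0000i)·(-0.2145-0.3651i)  (-0.0000+0.0000i)·(+0.2273-0.0026i)  (+0.0000-0.0000i)·(-0.0303+0.0544i)
Y_4^3(R⁻¹ n̂) = -0.083548-0.150547i

Re=-0.0835 Im=-0.1505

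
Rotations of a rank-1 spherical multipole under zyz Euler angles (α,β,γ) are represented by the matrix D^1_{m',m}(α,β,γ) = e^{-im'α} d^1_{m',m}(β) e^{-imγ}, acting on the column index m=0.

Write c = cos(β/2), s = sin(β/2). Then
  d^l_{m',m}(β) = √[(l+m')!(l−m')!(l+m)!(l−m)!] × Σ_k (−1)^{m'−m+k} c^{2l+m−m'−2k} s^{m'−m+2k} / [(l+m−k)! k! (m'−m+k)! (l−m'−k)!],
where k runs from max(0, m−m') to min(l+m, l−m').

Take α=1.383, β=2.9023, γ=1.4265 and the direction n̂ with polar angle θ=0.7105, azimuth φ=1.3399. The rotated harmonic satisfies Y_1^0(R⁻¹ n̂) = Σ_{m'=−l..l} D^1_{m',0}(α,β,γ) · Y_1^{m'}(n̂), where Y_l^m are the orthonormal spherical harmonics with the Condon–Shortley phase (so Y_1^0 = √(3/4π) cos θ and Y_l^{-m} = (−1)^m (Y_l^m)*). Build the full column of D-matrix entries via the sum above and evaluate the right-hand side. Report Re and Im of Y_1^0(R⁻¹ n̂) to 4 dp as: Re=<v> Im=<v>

Need the full column D^1_{m',0} for m'=−1..1 at α=1.383, β=2.9023, γ=1.4265.
cos(β/2)=0.119361, sin(β/2)=0.992851
d^1_{-1,0}: single k=1 term ⇒ +0.167595;  D = +0.031289+0.164649i
d^1_{0,0}: k∈[0..1] ⇒ +0.014247 -0.985753 = -0.971506;  D = -0.971506+0.000000i
d^1_{1,0}: single k=0 term ⇒ -0.167595;  D = -0.031289+0.164649i
Y_1^{m'}(θ=0.7105,φ=1.3399) and Σ D·Y over m':
  (+0.0313+0.1646i)·(+0.0516-0.2194i)  (-0.9715+0.0000i)·(+0.3704+0.0000i)  (-0.0313+0.1646i)·(-0.0516-0.2194i)
Y_1^0(R⁻¹ n̂) = -0.284364+0.000000i

Re=-0.2844 Im=0.0000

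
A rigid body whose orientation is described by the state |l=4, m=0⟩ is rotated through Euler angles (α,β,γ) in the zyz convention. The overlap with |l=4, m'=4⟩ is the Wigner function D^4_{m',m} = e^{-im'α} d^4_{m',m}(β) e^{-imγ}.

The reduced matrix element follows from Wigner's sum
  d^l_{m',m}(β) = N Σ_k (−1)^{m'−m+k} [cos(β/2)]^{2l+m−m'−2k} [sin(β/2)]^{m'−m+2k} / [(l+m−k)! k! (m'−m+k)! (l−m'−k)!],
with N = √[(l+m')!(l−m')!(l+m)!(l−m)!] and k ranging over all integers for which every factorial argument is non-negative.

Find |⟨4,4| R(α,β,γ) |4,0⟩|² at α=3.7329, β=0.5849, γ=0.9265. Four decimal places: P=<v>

Split into d^4_{4,0}(β=0.5849) × two z-phases.
c=cos(0.5849/2)=0.957540, s=sin(0.5849/2)=0.288299; N=√[40320·1·24·24]=4819.161753
k∈{0} keeps every argument non-negative
  k=0: (−1)^4·4819.1618/(576)·0.9575^4·0.2883^4 = +0.048590
d^4_{4,0}(0.5849) = +0.048590
|D^4_{4,0}|² = |d^4_{4,0}(β)|² = (+0.048590)² = 0.002361 (the z-rotation phases have unit modulus)

P=0.0024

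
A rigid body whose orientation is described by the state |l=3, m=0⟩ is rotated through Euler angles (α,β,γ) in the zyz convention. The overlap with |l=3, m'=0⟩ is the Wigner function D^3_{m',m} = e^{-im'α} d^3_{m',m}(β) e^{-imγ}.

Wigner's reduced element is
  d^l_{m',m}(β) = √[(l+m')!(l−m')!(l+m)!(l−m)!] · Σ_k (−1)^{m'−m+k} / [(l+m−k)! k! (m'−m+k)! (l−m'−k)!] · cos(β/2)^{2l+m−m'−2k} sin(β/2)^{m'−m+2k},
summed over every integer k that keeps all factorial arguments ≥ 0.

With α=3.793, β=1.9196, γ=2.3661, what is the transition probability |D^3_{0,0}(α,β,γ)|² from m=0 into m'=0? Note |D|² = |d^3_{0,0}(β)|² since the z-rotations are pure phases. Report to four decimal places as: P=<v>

Split into d^3_{0,0}(β=1.9196) × two z-phases.
With c≡cos(β/2)=0.573684 and s≡sin(β/2)=0.819077, N=[6·6·6·6]^{1/2}=36.000000
k∈{0,1,2,3} keeps every argument non-negative
  k=0: (−1)^0·36.0000/(36)·0.5737^6·0.8191^0 = +0.035648
  k=1: (−1)^1·36.0000/(4)·0.5737^4·0.8191^2 = -0.654007
  k=2: (−1)^2·36.0000/(4)·0.5737^2·0.8191^4 = +1.333172
  k=3: (−1)^3·36.0000/(36)·0.5737^0·0.8191^6 = -0.301959
d^3_{0,0}(1.9196) = +0.035648 -0.654007 +1.333172 -0.301959 = +0.412855
|D^3_{0,0}|² = |d^3_{0,0}(β)|² = (+0.412855)² = 0.170449 (the z-rotation phases have unit modulus)

P=0.1704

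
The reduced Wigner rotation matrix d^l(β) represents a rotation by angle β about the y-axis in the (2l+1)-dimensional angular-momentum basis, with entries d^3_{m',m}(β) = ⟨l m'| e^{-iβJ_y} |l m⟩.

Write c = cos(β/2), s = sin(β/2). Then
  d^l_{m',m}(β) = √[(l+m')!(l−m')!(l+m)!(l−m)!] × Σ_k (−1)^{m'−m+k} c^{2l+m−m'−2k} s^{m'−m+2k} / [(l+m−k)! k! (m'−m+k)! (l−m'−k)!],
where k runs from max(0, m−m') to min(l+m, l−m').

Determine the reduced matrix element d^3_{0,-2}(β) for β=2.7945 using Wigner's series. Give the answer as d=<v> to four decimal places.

d^3_{0,-2}(β=2.7945) via Wigner's sum:
With c≡cos(β/2)=0.172676 and s≡sin(β/2)=0.984979, N=[6·6·1·120]^{1/2}=65.726707
Admissible k: 0..1 (factorial args all ≥0)
  k=0: (−1)^2·65.7267/(12)·0.1727^4·0.9850^2 = +0.004724
  k=1: (−1)^3·65.7267/(12)·0.1727^2·0.9850^4 = -0.153721
d^3_{0,-2}(2.7945) = +0.004724 -0.153721 = -0.148997

d=-0.1490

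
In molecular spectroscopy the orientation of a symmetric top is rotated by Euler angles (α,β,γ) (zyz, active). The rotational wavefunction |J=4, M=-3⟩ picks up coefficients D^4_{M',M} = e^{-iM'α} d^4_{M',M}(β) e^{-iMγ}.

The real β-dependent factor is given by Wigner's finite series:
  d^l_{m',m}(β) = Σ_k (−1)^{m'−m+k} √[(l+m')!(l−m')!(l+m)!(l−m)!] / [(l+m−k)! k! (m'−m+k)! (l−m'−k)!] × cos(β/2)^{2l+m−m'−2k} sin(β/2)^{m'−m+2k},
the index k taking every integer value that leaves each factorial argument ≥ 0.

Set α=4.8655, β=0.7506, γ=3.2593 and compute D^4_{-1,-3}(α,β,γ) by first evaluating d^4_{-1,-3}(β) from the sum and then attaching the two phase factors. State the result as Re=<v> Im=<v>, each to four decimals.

Split into d^4_{-1,-3}(β=0.7506) × two z-phases.
With c≡cos(β/2)=0.930398 and s≡sin(β/2)=0.366552, N=[6·120·1·5040]^{1/2}=1904.940944
k∈{0,1} keeps every argument non-negative
  k=0: (−1)^2·1904.9409/(240)·0.9304^6·0.3666^2 = +0.691755
  k=1: (−1)^3·1904.9409/(144)·0.9304^4·0.3666^4 = -0.178951
d^4_{-1,-3}(0.7506) = +0.691755 -0.178951 = +0.512804
D = (+0.152513-0.988301i)·(+0.512804)·(-0.938298-0.345829i) = -0.248652+0.448487i

Re=-0.2487 Im=0.4485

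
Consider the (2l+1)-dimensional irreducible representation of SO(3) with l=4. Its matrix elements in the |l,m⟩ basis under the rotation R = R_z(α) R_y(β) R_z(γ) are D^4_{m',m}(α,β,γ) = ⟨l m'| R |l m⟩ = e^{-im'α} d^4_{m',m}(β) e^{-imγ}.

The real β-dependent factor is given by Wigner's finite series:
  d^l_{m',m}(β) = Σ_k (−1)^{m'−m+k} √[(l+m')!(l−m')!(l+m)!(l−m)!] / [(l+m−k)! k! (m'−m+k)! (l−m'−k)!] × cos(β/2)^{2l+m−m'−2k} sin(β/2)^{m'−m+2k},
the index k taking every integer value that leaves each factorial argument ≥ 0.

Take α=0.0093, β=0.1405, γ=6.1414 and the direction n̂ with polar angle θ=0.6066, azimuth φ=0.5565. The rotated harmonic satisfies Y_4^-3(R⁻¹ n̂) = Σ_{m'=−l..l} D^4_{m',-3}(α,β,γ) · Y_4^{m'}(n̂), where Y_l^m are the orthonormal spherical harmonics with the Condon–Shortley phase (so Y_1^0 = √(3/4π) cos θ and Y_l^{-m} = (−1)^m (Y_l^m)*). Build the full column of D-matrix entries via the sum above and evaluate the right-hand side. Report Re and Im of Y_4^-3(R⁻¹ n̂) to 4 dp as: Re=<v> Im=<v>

Need the full column D^4_{m',-3} for m'=−4..4 at α=0.0093, β=0.1405, γ=6.1414.
cos(β/2)=0.997533, sin(β/2)=0.070192
d^4_{-4,-3}: single k=1 term ⇒ +0.195131;  D = +0.180615-0.073854i
d^4_{-3,-3}: k∈[0..1] ⇒ +0.980437 -0.033981 = +0.946456;  D = +0.872679-0.366348i
d^4_{-2,-3}: k∈[0..1] ⇒ -0.258134 +0.003834 = -0.254300;  D = -0.233551+0.100609i
d^4_{-1,-3}: k∈[0..1] ⇒ +0.038531 -0.000318 = +0.038213;  D = +0.034953-0.015444i
d^4_{0,-3}: k∈[0..1] ⇒ -0.004042 +0.000020 = -0.004022;  D = -0.003663+0.001660i
d^4_{1,-3}: k∈[0..1] ⇒ +0.000318 -0.000001 = +0.000317;  D = +0.000288-0.000133i
d^4_{2,-3}: k∈[0..1] ⇒ -0.000019 +0.000000 = -0.000019;  D = -0.000017+0.000008i
d^4_{3,-3}: k∈[0..1] ⇒ +0.000001 -0.000000 = +0.000001;  D = +0.000001-0.000000i
d^4_{4,-3}: single k=0 term ⇒ -0.000000;  D = -0.000000+0.000000i
Y_4^{m'}(θ=0.6066,φ=0.5565) and Σ D·Y over m':
  (+0.1806-0.0739i)·(-0.0285-0.0371i)  (+0.8727-0.3663i)·(-0.0188-0.1896i)  (-0.2336+0.1006i)·(+0.1790-0.3633i)  (+0.0350-0.0154i)·(+0.3246-0.2019i)  (-0.0037+0.0017i)·(-0.1378+0.0000i)  (+0.0003-0.0001i)·(-0.3246-0.2019i)  (-0.0000+0.0000i)·(+0.1790+0.3633i)  (+0.0000-0.0000i)·(+0.0188-0.1896i)  (-0.0000+0.0000i)·(-0.0285+0.0371i)
Y_4^-3(R⁻¹ n̂) = -0.090372-0.072635i

Re=-0.0904 Im=-0.0726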